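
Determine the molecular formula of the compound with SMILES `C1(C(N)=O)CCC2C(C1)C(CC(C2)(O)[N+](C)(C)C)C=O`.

Heavy atoms from the SMILES: 15 C, 2 N, 3 O.
Implicit hydrogens by atom environment:
  5 × C: 2 H each → 10
  5 × C: 1 H each → 5
  3 × C: 3 H each → 9
  2 × C: no H
  2 × O: no H
  1 × N: 2 H
  1 × N (charge +1): no H
  1 × O: 1 H
  Total hydrogens = 27.
Net charge +1.
Molecular formula: C15H27N2O3+

C15H27N2O3+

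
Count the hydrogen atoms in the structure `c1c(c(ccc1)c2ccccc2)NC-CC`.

17

Hydrogens are implicit in SMILES; fill each atom to its normal valence:
  9 × C (aromatic): 1 H each → 9
  3 × C (aromatic): no H
  2 × C: 2 H each → 4
  1 × C: 3 H
  1 × N: 1 H
  Total hydrogens = 17.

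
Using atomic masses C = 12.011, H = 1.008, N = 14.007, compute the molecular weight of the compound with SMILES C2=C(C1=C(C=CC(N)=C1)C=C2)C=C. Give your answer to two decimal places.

169.23

Molecular formula: C12H11N.
M = 12×12.011 + 11×1.008 + 1×14.007 = 169.23 g/mol.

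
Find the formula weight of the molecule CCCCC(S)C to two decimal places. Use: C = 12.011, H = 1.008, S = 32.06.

Molecular formula: C6H14S.
M = 6×12.011 + 14×1.008 + 1×32.06 = 118.24 g/mol.

118.24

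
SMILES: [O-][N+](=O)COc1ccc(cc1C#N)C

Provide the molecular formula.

Heavy atoms from the SMILES: 9 C, 2 N, 3 O.
Implicit hydrogens by atom environment:
  3 × C (aromatic): 1 H each → 3
  3 × C (aromatic): no H
  2 × O: no H
  1 × C: 3 H
  1 × C: 2 H
  1 × C: no H
  1 × N (charge +1): no H
  1 × N: no H
  1 × O (charge -1): no H
  Total hydrogens = 8.
Molecular formula: C9H8N2O3

C9H8N2O3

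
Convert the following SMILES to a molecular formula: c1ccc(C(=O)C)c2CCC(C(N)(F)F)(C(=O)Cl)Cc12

Heavy atoms from the SMILES: 14 C, 1 Cl, 2 F, 1 N, 2 O.
Implicit hydrogens by atom environment:
  4 × C: no H
  3 × C: 2 H each → 6
  3 × C (aromatic): 1 H each → 3
  3 × C (aromatic): no H
  2 × F: no H
  2 × O: no H
  1 × C: 3 H
  1 × Cl: no H
  1 × N: 2 H
  Total hydrogens = 14.
Molecular formula: C14H14ClF2NO2

C14H14ClF2NO2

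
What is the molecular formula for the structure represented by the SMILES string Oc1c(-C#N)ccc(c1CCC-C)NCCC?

C14H20N2O

Heavy atoms from the SMILES: 14 C, 2 N, 1 O.
Implicit hydrogens by atom environment:
  5 × C: 2 H each → 10
  4 × C (aromatic): no H
  2 × C: 3 H each → 6
  2 × C (aromatic): 1 H each → 2
  1 × C: no H
  1 × N: 1 H
  1 × N: no H
  1 × O: 1 H
  Total hydrogens = 20.
Molecular formula: C14H20N2O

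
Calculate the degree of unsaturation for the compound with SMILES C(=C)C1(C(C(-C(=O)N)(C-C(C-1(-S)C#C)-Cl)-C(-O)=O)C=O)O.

7

Molecular formula from the SMILES: C13H14ClNO5S.
DoU = (2C + 2 + N − H − X)/2 = (2·13 + 2 + 1 − 14 − 1)/2 = 14/2 = 7.
(Structurally: 1 ring(s) + 6 π bond(s) = 7.)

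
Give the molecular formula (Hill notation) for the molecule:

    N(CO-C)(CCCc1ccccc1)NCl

C11H17ClN2O

Heavy atoms from the SMILES: 11 C, 1 Cl, 2 N, 1 O.
Implicit hydrogens by atom environment:
  5 × C (aromatic): 1 H each → 5
  4 × C: 2 H each → 8
  1 × C: 3 H
  1 × C (aromatic): no H
  1 × Cl: no H
  1 × N: 1 H
  1 × N: no H
  1 × O: no H
  Total hydrogens = 17.
Molecular formula: C11H17ClN2O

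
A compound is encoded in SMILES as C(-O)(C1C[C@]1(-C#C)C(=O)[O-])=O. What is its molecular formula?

Heavy atoms from the SMILES: 7 C, 4 O.
Implicit hydrogens by atom environment:
  4 × C: no H
  2 × C: 1 H each → 2
  2 × O: no H
  1 × C: 2 H
  1 × O: 1 H
  1 × O (charge -1): no H
  Total hydrogens = 5.
Net charge -1.
Molecular formula: C7H5O4-

C7H5O4-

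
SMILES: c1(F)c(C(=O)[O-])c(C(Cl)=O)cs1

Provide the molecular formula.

C6HClFO3S-

Heavy atoms from the SMILES: 6 C, 1 Cl, 1 F, 3 O, 1 S.
Implicit hydrogens by atom environment:
  3 × C (aromatic): no H
  2 × C: no H
  2 × O: no H
  1 × C (aromatic): 1 H
  1 × Cl: no H
  1 × F: no H
  1 × O (charge -1): no H
  1 × S (aromatic): no H
  Total hydrogens = 1.
Net charge -1.
Molecular formula: C6HClFO3S-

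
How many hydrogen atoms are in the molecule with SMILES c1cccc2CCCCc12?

12

Hydrogens are implicit in SMILES; fill each atom to its normal valence:
  4 × C: 2 H each → 8
  4 × C (aromatic): 1 H each → 4
  2 × C (aromatic): no H
  Total hydrogens = 12.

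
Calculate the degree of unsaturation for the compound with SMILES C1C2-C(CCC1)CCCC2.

2

Molecular formula from the SMILES: C10H18.
DoU = (2C + 2 + N − H − X)/2 = (2·10 + 2 + 0 − 18 − 0)/2 = 4/2 = 2.
(Structurally: 2 ring(s) + 0 π bond(s) = 2.)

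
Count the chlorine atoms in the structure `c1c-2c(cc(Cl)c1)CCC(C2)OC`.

The symbol for chlorine appears 1 time in the SMILES.

1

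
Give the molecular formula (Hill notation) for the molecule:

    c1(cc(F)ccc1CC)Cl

C8H8ClF

Heavy atoms from the SMILES: 8 C, 1 Cl, 1 F.
Implicit hydrogens by atom environment:
  3 × C (aromatic): 1 H each → 3
  3 × C (aromatic): no H
  1 × C: 3 H
  1 × C: 2 H
  1 × Cl: no H
  1 × F: no H
  Total hydrogens = 8.
Molecular formula: C8H8ClF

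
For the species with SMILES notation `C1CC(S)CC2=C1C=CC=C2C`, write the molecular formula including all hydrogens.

C11H14S

Heavy atoms from the SMILES: 11 C, 1 S.
Implicit hydrogens by atom environment:
  3 × C: 2 H each → 6
  3 × C (aromatic): 1 H each → 3
  3 × C (aromatic): no H
  1 × C: 3 H
  1 × C: 1 H
  1 × S: 1 H
  Total hydrogens = 14.
Molecular formula: C11H14S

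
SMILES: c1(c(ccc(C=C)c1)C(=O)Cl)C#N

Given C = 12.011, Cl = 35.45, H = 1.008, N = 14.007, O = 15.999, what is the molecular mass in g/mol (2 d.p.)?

Molecular formula: C10H6ClNO.
M = 10×12.011 + 1×35.45 + 6×1.008 + 1×14.007 + 1×15.999 = 191.61 g/mol.

191.61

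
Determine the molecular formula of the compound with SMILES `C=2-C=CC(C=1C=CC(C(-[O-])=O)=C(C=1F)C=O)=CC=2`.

C14H8FO3-

Heavy atoms from the SMILES: 14 C, 1 F, 3 O.
Implicit hydrogens by atom environment:
  7 × C (aromatic): 1 H each → 7
  5 × C (aromatic): no H
  2 × O: no H
  1 × C: 1 H
  1 × C: no H
  1 × F: no H
  1 × O (charge -1): no H
  Total hydrogens = 8.
Net charge -1.
Molecular formula: C14H8FO3-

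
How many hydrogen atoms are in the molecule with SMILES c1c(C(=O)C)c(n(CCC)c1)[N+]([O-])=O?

Hydrogens are implicit in SMILES; fill each atom to its normal valence:
  2 × C: 3 H each → 6
  2 × C: 2 H each → 4
  2 × C (aromatic): 1 H each → 2
  2 × C (aromatic): no H
  2 × O: no H
  1 × C: no H
  1 × N (aromatic): no H
  1 × N (charge +1): no H
  1 × O (charge -1): no H
  Total hydrogens = 12.

12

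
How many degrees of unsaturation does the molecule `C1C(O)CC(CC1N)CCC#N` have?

Molecular formula from the SMILES: C9H16N2O.
DoU = (2C + 2 + N − H − X)/2 = (2·9 + 2 + 2 − 16 − 0)/2 = 6/2 = 3.
(Structurally: 1 ring(s) + 2 π bond(s) = 3.)

3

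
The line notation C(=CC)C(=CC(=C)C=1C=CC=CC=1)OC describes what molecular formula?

C14H16O

Heavy atoms from the SMILES: 14 C, 1 O.
Implicit hydrogens by atom environment:
  5 × C (aromatic): 1 H each → 5
  3 × C: 1 H each → 3
  2 × C: 3 H each → 6
  2 × C: no H
  1 × C: 2 H
  1 × C (aromatic): no H
  1 × O: no H
  Total hydrogens = 16.
Molecular formula: C14H16O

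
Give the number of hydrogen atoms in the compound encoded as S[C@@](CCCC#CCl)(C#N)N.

Hydrogens are implicit in SMILES; fill each atom to its normal valence:
  4 × C: no H
  3 × C: 2 H each → 6
  1 × Cl: no H
  1 × N: 2 H
  1 × N: no H
  1 × S: 1 H
  Total hydrogens = 9.

9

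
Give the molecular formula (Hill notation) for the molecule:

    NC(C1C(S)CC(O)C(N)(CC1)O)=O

Heavy atoms from the SMILES: 8 C, 2 N, 3 O, 1 S.
Implicit hydrogens by atom environment:
  3 × C: 2 H each → 6
  3 × C: 1 H each → 3
  2 × C: no H
  2 × N: 2 H each → 4
  2 × O: 1 H each → 2
  1 × O: no H
  1 × S: 1 H
  Total hydrogens = 16.
Molecular formula: C8H16N2O3S

C8H16N2O3S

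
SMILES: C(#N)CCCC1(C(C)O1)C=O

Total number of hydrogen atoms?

Hydrogens are implicit in SMILES; fill each atom to its normal valence:
  3 × C: 2 H each → 6
  2 × C: 1 H each → 2
  2 × C: no H
  2 × O: no H
  1 × C: 3 H
  1 × N: no H
  Total hydrogens = 11.

11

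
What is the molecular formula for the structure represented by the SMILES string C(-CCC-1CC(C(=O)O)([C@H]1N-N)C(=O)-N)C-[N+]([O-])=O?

Heavy atoms from the SMILES: 10 C, 4 N, 5 O.
Implicit hydrogens by atom environment:
  5 × C: 2 H each → 10
  3 × C: no H
  3 × O: no H
  2 × C: 1 H each → 2
  2 × N: 2 H each → 4
  1 × N: 1 H
  1 × N (charge +1): no H
  1 × O: 1 H
  1 × O (charge -1): no H
  Total hydrogens = 18.
Molecular formula: C10H18N4O5

C10H18N4O5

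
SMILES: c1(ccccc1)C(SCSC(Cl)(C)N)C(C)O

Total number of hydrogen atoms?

18

Hydrogens are implicit in SMILES; fill each atom to its normal valence:
  5 × C (aromatic): 1 H each → 5
  2 × C: 3 H each → 6
  2 × C: 1 H each → 2
  2 × S: no H
  1 × C: 2 H
  1 × C: no H
  1 × C (aromatic): no H
  1 × Cl: no H
  1 × N: 2 H
  1 × O: 1 H
  Total hydrogens = 18.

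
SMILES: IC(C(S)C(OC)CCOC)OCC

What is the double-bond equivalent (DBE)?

Molecular formula from the SMILES: C9H19IO3S.
DoU = (2C + 2 + N − H − X)/2 = (2·9 + 2 + 0 − 19 − 1)/2 = 0/2 = 0.
(Structurally: 0 ring(s) + 0 π bond(s) = 0.)

0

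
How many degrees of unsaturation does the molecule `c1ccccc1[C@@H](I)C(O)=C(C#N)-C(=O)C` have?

Molecular formula from the SMILES: C12H10INO2.
DoU = (2C + 2 + N − H − X)/2 = (2·12 + 2 + 1 − 10 − 1)/2 = 16/2 = 8.
(Structurally: 1 ring(s) + 7 π bond(s) = 8.)

8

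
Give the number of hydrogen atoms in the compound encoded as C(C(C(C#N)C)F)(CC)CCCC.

20

Hydrogens are implicit in SMILES; fill each atom to its normal valence:
  4 × C: 2 H each → 8
  3 × C: 3 H each → 9
  3 × C: 1 H each → 3
  1 × C: no H
  1 × F: no H
  1 × N: no H
  Total hydrogens = 20.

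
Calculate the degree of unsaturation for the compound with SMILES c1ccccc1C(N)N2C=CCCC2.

6

Molecular formula from the SMILES: C12H16N2.
DoU = (2C + 2 + N − H − X)/2 = (2·12 + 2 + 2 − 16 − 0)/2 = 12/2 = 6.
(Structurally: 2 ring(s) + 4 π bond(s) = 6.)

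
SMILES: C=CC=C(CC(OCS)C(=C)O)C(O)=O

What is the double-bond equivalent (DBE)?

Molecular formula from the SMILES: C10H14O4S.
DoU = (2C + 2 + N − H − X)/2 = (2·10 + 2 + 0 − 14 − 0)/2 = 8/2 = 4.
(Structurally: 0 ring(s) + 4 π bond(s) = 4.)

4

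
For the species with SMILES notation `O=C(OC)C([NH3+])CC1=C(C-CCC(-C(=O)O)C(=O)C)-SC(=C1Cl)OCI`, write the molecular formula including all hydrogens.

C16H22ClINO6S+

Heavy atoms from the SMILES: 16 C, 1 Cl, 1 I, 1 N, 6 O, 1 S.
Implicit hydrogens by atom environment:
  5 × C: 2 H each → 10
  5 × O: no H
  4 × C (aromatic): no H
  3 × C: no H
  2 × C: 3 H each → 6
  2 × C: 1 H each → 2
  1 × Cl: no H
  1 × I: no H
  1 × N (charge +1): 3 H
  1 × O: 1 H
  1 × S (aromatic): no H
  Total hydrogens = 22.
Net charge +1.
Molecular formula: C16H22ClINO6S+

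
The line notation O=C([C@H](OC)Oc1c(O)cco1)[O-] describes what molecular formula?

C7H7O6-

Heavy atoms from the SMILES: 7 C, 6 O.
Implicit hydrogens by atom environment:
  3 × O: no H
  2 × C (aromatic): 1 H each → 2
  2 × C (aromatic): no H
  1 × C: 3 H
  1 × C: 1 H
  1 × C: no H
  1 × O: 1 H
  1 × O (aromatic): no H
  1 × O (charge -1): no H
  Total hydrogens = 7.
Net charge -1.
Molecular formula: C7H7O6-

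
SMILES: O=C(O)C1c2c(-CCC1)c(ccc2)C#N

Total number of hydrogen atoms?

11

Hydrogens are implicit in SMILES; fill each atom to its normal valence:
  3 × C: 2 H each → 6
  3 × C (aromatic): 1 H each → 3
  3 × C (aromatic): no H
  2 × C: no H
  1 × C: 1 H
  1 × N: no H
  1 × O: 1 H
  1 × O: no H
  Total hydrogens = 11.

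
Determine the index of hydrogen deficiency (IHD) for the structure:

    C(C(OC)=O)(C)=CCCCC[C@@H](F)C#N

Molecular formula from the SMILES: C11H16FNO2.
DoU = (2C + 2 + N − H − X)/2 = (2·11 + 2 + 1 − 16 − 1)/2 = 8/2 = 4.
(Structurally: 0 ring(s) + 4 π bond(s) = 4.)

4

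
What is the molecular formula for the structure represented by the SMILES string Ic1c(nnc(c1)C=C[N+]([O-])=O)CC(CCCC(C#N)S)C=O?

C14H15IN4O3S

Heavy atoms from the SMILES: 14 C, 1 I, 4 N, 3 O, 1 S.
Implicit hydrogens by atom environment:
  5 × C: 1 H each → 5
  4 × C: 2 H each → 8
  3 × C (aromatic): no H
  2 × N (aromatic): no H
  2 × O: no H
  1 × C (aromatic): 1 H
  1 × C: no H
  1 × I: no H
  1 × N: no H
  1 × N (charge +1): no H
  1 × O (charge -1): no H
  1 × S: 1 H
  Total hydrogens = 15.
Molecular formula: C14H15IN4O3S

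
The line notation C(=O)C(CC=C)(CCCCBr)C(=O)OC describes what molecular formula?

C11H17BrO3

Heavy atoms from the SMILES: 1 Br, 11 C, 3 O.
Implicit hydrogens by atom environment:
  6 × C: 2 H each → 12
  3 × O: no H
  2 × C: 1 H each → 2
  2 × C: no H
  1 × Br: no H
  1 × C: 3 H
  Total hydrogens = 17.
Molecular formula: C11H17BrO3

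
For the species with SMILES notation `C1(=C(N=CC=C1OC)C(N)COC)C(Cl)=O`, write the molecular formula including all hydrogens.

Heavy atoms from the SMILES: 10 C, 1 Cl, 2 N, 3 O.
Implicit hydrogens by atom environment:
  3 × C (aromatic): no H
  3 × O: no H
  2 × C: 3 H each → 6
  2 × C (aromatic): 1 H each → 2
  1 × C: 2 H
  1 × C: 1 H
  1 × C: no H
  1 × Cl: no H
  1 × N: 2 H
  1 × N (aromatic): no H
  Total hydrogens = 13.
Molecular formula: C10H13ClN2O3

C10H13ClN2O3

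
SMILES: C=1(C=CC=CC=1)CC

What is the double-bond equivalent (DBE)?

Molecular formula from the SMILES: C8H10.
DoU = (2C + 2 + N − H − X)/2 = (2·8 + 2 + 0 − 10 − 0)/2 = 8/2 = 4.
(Structurally: 1 ring(s) + 3 π bond(s) = 4.)

4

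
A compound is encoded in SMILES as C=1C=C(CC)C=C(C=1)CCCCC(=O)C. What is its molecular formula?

C14H20O

Heavy atoms from the SMILES: 14 C, 1 O.
Implicit hydrogens by atom environment:
  5 × C: 2 H each → 10
  4 × C (aromatic): 1 H each → 4
  2 × C: 3 H each → 6
  2 × C (aromatic): no H
  1 × C: no H
  1 × O: no H
  Total hydrogens = 20.
Molecular formula: C14H20O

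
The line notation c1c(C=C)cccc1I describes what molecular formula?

C8H7I

Heavy atoms from the SMILES: 8 C, 1 I.
Implicit hydrogens by atom environment:
  4 × C (aromatic): 1 H each → 4
  2 × C (aromatic): no H
  1 × C: 2 H
  1 × C: 1 H
  1 × I: no H
  Total hydrogens = 7.
Molecular formula: C8H7I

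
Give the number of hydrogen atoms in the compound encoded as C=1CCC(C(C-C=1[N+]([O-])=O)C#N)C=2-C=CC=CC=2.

Hydrogens are implicit in SMILES; fill each atom to its normal valence:
  5 × C (aromatic): 1 H each → 5
  3 × C: 2 H each → 6
  3 × C: 1 H each → 3
  2 × C: no H
  1 × C (aromatic): no H
  1 × N (charge +1): no H
  1 × N: no H
  1 × O: no H
  1 × O (charge -1): no H
  Total hydrogens = 14.

14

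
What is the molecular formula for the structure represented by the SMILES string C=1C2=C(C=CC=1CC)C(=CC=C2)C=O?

C13H12O

Heavy atoms from the SMILES: 13 C, 1 O.
Implicit hydrogens by atom environment:
  6 × C (aromatic): 1 H each → 6
  4 × C (aromatic): no H
  1 × C: 3 H
  1 × C: 2 H
  1 × C: 1 H
  1 × O: no H
  Total hydrogens = 12.
Molecular formula: C13H12O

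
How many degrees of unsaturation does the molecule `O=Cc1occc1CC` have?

Molecular formula from the SMILES: C7H8O2.
DoU = (2C + 2 + N − H − X)/2 = (2·7 + 2 + 0 − 8 − 0)/2 = 8/2 = 4.
(Structurally: 1 ring(s) + 3 π bond(s) = 4.)

4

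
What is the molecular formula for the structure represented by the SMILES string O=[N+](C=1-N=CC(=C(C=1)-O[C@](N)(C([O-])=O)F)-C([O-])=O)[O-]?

[C8H4FN3O7]2-

Heavy atoms from the SMILES: 8 C, 1 F, 3 N, 7 O.
Implicit hydrogens by atom environment:
  4 × O: no H
  3 × C (aromatic): no H
  3 × C: no H
  3 × O (charge -1): no H
  2 × C (aromatic): 1 H each → 2
  1 × F: no H
  1 × N: 2 H
  1 × N (aromatic): no H
  1 × N (charge +1): no H
  Total hydrogens = 4.
Net charge -2.
Molecular formula: [C8H4FN3O7]2-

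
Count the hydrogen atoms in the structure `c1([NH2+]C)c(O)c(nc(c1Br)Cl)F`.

6

Hydrogens are implicit in SMILES; fill each atom to its normal valence:
  5 × C (aromatic): no H
  1 × Br: no H
  1 × C: 3 H
  1 × Cl: no H
  1 × F: no H
  1 × N (charge +1): 2 H
  1 × N (aromatic): no H
  1 × O: 1 H
  Total hydrogens = 6.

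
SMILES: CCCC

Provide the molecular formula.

Heavy atoms from the SMILES: 4 C.
Implicit hydrogens by atom environment:
  2 × C: 3 H each → 6
  2 × C: 2 H each → 4
  Total hydrogens = 10.
Molecular formula: C4H10

C4H10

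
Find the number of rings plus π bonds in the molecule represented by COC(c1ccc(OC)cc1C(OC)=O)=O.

6

Molecular formula from the SMILES: C11H12O5.
DoU = (2C + 2 + N − H − X)/2 = (2·11 + 2 + 0 − 12 − 0)/2 = 12/2 = 6.
(Structurally: 1 ring(s) + 5 π bond(s) = 6.)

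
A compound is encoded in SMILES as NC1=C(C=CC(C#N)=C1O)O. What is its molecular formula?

Heavy atoms from the SMILES: 7 C, 2 N, 2 O.
Implicit hydrogens by atom environment:
  4 × C (aromatic): no H
  2 × C (aromatic): 1 H each → 2
  2 × O: 1 H each → 2
  1 × C: no H
  1 × N: 2 H
  1 × N: no H
  Total hydrogens = 6.
Molecular formula: C7H6N2O2

C7H6N2O2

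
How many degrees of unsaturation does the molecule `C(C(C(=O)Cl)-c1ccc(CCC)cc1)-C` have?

Molecular formula from the SMILES: C13H17ClO.
DoU = (2C + 2 + N − H − X)/2 = (2·13 + 2 + 0 − 17 − 1)/2 = 10/2 = 5.
(Structurally: 1 ring(s) + 4 π bond(s) = 5.)

5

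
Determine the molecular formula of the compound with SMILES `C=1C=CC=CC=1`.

C6H6

Heavy atoms from the SMILES: 6 C.
Implicit hydrogens by atom environment:
  6 × C (aromatic): 1 H each → 6
  Total hydrogens = 6.
Molecular formula: C6H6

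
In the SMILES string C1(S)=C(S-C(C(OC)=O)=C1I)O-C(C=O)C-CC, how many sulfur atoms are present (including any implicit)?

2

The symbol for sulfur appears 2 times in the SMILES.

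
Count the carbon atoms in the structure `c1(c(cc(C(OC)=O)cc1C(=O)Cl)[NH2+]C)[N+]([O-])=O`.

10

The symbol for carbon appears 10 times in the SMILES. Lowercase c denotes aromatic carbon and counts toward C.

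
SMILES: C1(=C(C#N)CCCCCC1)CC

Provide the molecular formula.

C11H17N

Heavy atoms from the SMILES: 11 C, 1 N.
Implicit hydrogens by atom environment:
  7 × C: 2 H each → 14
  3 × C: no H
  1 × C: 3 H
  1 × N: no H
  Total hydrogens = 17.
Molecular formula: C11H17N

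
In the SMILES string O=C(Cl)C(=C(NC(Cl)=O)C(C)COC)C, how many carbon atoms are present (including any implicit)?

9

The symbol for carbon appears 9 times in the SMILES. (Cl is a single chlorine, not C + l.)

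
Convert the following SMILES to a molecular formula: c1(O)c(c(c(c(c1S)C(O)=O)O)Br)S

Heavy atoms from the SMILES: 1 Br, 7 C, 4 O, 2 S.
Implicit hydrogens by atom environment:
  6 × C (aromatic): no H
  3 × O: 1 H each → 3
  2 × S: 1 H each → 2
  1 × Br: no H
  1 × C: no H
  1 × O: no H
  Total hydrogens = 5.
Molecular formula: C7H5BrO4S2

C7H5BrO4S2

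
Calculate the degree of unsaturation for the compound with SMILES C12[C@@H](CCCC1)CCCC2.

Molecular formula from the SMILES: C10H18.
DoU = (2C + 2 + N − H − X)/2 = (2·10 + 2 + 0 − 18 − 0)/2 = 4/2 = 2.
(Structurally: 2 ring(s) + 0 π bond(s) = 2.)

2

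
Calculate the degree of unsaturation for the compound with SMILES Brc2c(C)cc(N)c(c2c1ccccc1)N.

8

Molecular formula from the SMILES: C13H13BrN2.
DoU = (2C + 2 + N − H − X)/2 = (2·13 + 2 + 2 − 13 − 1)/2 = 16/2 = 8.
(Structurally: 2 ring(s) + 6 π bond(s) = 8.)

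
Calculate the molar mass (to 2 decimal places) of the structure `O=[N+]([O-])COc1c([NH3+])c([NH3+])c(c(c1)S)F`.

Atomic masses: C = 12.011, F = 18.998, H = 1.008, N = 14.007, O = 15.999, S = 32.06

Molecular formula: [C7H10FN3O3S]2+.
M = 7×12.011 + 1×18.998 + 10×1.008 + 3×14.007 + 3×15.999 + 1×32.06 = 235.23 g/mol.

235.23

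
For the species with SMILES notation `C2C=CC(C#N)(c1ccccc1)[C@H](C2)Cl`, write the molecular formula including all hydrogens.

C13H12ClN

Heavy atoms from the SMILES: 13 C, 1 Cl, 1 N.
Implicit hydrogens by atom environment:
  5 × C (aromatic): 1 H each → 5
  3 × C: 1 H each → 3
  2 × C: 2 H each → 4
  2 × C: no H
  1 × C (aromatic): no H
  1 × Cl: no H
  1 × N: no H
  Total hydrogens = 12.
Molecular formula: C13H12ClN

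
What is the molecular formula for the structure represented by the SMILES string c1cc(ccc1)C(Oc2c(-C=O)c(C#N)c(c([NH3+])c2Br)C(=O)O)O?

Heavy atoms from the SMILES: 1 Br, 16 C, 2 N, 5 O.
Implicit hydrogens by atom environment:
  7 × C (aromatic): no H
  5 × C (aromatic): 1 H each → 5
  3 × O: no H
  2 × C: 1 H each → 2
  2 × C: no H
  2 × O: 1 H each → 2
  1 × Br: no H
  1 × N (charge +1): 3 H
  1 × N: no H
  Total hydrogens = 12.
Net charge +1.
Molecular formula: C16H12BrN2O5+

C16H12BrN2O5+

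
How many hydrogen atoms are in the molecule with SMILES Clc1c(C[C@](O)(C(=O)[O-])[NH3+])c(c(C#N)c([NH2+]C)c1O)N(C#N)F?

Hydrogens are implicit in SMILES; fill each atom to its normal valence:
  6 × C (aromatic): no H
  4 × C: no H
  3 × N: no H
  2 × O: 1 H each → 2
  1 × C: 3 H
  1 × C: 2 H
  1 × Cl: no H
  1 × F: no H
  1 × N (charge +1): 3 H
  1 × N (charge +1): 2 H
  1 × O: no H
  1 × O (charge -1): no H
  Total hydrogens = 12.

12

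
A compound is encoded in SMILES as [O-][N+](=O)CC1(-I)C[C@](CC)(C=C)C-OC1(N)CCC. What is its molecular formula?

Heavy atoms from the SMILES: 13 C, 1 I, 2 N, 3 O.
Implicit hydrogens by atom environment:
  7 × C: 2 H each → 14
  3 × C: no H
  2 × C: 3 H each → 6
  2 × O: no H
  1 × C: 1 H
  1 × I: no H
  1 × N: 2 H
  1 × N (charge +1): no H
  1 × O (charge -1): no H
  Total hydrogens = 23.
Molecular formula: C13H23IN2O3

C13H23IN2O3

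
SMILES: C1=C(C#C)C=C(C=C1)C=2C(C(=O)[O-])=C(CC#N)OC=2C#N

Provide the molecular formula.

C16H7N2O3-

Heavy atoms from the SMILES: 16 C, 2 N, 3 O.
Implicit hydrogens by atom environment:
  6 × C (aromatic): no H
  4 × C (aromatic): 1 H each → 4
  4 × C: no H
  2 × N: no H
  1 × C: 2 H
  1 × C: 1 H
  1 × O (aromatic): no H
  1 × O: no H
  1 × O (charge -1): no H
  Total hydrogens = 7.
Net charge -1.
Molecular formula: C16H7N2O3-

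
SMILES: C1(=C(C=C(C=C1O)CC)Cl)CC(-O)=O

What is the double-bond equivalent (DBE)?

Molecular formula from the SMILES: C10H11ClO3.
DoU = (2C + 2 + N − H − X)/2 = (2·10 + 2 + 0 − 11 − 1)/2 = 10/2 = 5.
(Structurally: 1 ring(s) + 4 π bond(s) = 5.)

5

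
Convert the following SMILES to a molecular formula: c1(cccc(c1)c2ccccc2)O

Heavy atoms from the SMILES: 12 C, 1 O.
Implicit hydrogens by atom environment:
  9 × C (aromatic): 1 H each → 9
  3 × C (aromatic): no H
  1 × O: 1 H
  Total hydrogens = 10.
Molecular formula: C12H10O

C12H10O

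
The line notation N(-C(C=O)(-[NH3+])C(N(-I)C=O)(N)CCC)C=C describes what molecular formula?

C9H18IN4O2+

Heavy atoms from the SMILES: 9 C, 1 I, 4 N, 2 O.
Implicit hydrogens by atom environment:
  3 × C: 2 H each → 6
  3 × C: 1 H each → 3
  2 × C: no H
  2 × O: no H
  1 × C: 3 H
  1 × I: no H
  1 × N (charge +1): 3 H
  1 × N: 2 H
  1 × N: 1 H
  1 × N: no H
  Total hydrogens = 18.
Net charge +1.
Molecular formula: C9H18IN4O2+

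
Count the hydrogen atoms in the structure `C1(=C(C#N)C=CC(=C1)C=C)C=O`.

7

Hydrogens are implicit in SMILES; fill each atom to its normal valence:
  3 × C (aromatic): 1 H each → 3
  3 × C (aromatic): no H
  2 × C: 1 H each → 2
  1 × C: 2 H
  1 × C: no H
  1 × N: no H
  1 × O: no H
  Total hydrogens = 7.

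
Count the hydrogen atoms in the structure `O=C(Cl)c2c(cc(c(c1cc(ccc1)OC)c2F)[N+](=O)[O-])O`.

Hydrogens are implicit in SMILES; fill each atom to its normal valence:
  7 × C (aromatic): no H
  5 × C (aromatic): 1 H each → 5
  3 × O: no H
  1 × C: 3 H
  1 × C: no H
  1 × Cl: no H
  1 × F: no H
  1 × N (charge +1): no H
  1 × O: 1 H
  1 × O (charge -1): no H
  Total hydrogens = 9.

9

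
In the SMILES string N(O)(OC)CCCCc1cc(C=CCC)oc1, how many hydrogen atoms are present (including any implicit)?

Hydrogens are implicit in SMILES; fill each atom to its normal valence:
  5 × C: 2 H each → 10
  2 × C: 3 H each → 6
  2 × C (aromatic): 1 H each → 2
  2 × C: 1 H each → 2
  2 × C (aromatic): no H
  1 × N: no H
  1 × O: 1 H
  1 × O (aromatic): no H
  1 × O: no H
  Total hydrogens = 21.

21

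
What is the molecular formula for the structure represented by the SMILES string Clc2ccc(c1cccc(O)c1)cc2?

Heavy atoms from the SMILES: 12 C, 1 Cl, 1 O.
Implicit hydrogens by atom environment:
  8 × C (aromatic): 1 H each → 8
  4 × C (aromatic): no H
  1 × Cl: no H
  1 × O: 1 H
  Total hydrogens = 9.
Molecular formula: C12H9ClO

C12H9ClO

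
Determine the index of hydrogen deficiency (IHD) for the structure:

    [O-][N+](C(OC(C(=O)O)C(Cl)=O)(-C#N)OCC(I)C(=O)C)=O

6

Molecular formula from the SMILES: C9H8ClIN2O8.
DoU = (2C + 2 + N − H − X)/2 = (2·9 + 2 + 2 − 8 − 2)/2 = 12/2 = 6.
(Structurally: 0 ring(s) + 6 π bond(s) = 6.)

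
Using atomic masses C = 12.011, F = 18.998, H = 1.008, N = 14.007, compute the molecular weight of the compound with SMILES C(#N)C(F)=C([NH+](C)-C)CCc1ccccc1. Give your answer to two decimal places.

219.28

Molecular formula: C13H16FN2+.
M = 13×12.011 + 1×18.998 + 16×1.008 + 2×14.007 = 219.28 g/mol.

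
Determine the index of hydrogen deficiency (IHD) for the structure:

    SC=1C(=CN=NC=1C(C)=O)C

Molecular formula from the SMILES: C7H8N2OS.
DoU = (2C + 2 + N − H − X)/2 = (2·7 + 2 + 2 − 8 − 0)/2 = 10/2 = 5.
(Structurally: 1 ring(s) + 4 π bond(s) = 5.)

5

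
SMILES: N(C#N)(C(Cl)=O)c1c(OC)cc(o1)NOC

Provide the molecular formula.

C8H8ClN3O4

Heavy atoms from the SMILES: 8 C, 1 Cl, 3 N, 4 O.
Implicit hydrogens by atom environment:
  3 × C (aromatic): no H
  3 × O: no H
  2 × C: 3 H each → 6
  2 × C: no H
  2 × N: no H
  1 × C (aromatic): 1 H
  1 × Cl: no H
  1 × N: 1 H
  1 × O (aromatic): no H
  Total hydrogens = 8.
Molecular formula: C8H8ClN3O4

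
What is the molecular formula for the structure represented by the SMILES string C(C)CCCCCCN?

C8H19N

Heavy atoms from the SMILES: 8 C, 1 N.
Implicit hydrogens by atom environment:
  7 × C: 2 H each → 14
  1 × C: 3 H
  1 × N: 2 H
  Total hydrogens = 19.
Molecular formula: C8H19N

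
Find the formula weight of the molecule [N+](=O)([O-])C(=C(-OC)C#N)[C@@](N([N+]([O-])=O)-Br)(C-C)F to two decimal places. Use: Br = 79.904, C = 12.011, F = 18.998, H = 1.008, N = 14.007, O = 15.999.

327.07

Molecular formula: C7H8BrFN4O5.
M = 1×79.904 + 7×12.011 + 1×18.998 + 8×1.008 + 4×14.007 + 5×15.999 = 327.07 g/mol.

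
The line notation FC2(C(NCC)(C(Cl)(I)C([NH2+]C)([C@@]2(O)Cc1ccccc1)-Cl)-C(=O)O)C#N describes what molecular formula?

C17H20Cl2FIN3O3+

Heavy atoms from the SMILES: 17 C, 2 Cl, 1 F, 1 I, 3 N, 3 O.
Implicit hydrogens by atom environment:
  7 × C: no H
  5 × C (aromatic): 1 H each → 5
  2 × C: 3 H each → 6
  2 × C: 2 H each → 4
  2 × Cl: no H
  2 × O: 1 H each → 2
  1 × C (aromatic): no H
  1 × F: no H
  1 × I: no H
  1 × N (charge +1): 2 H
  1 × N: 1 H
  1 × N: no H
  1 × O: no H
  Total hydrogens = 20.
Net charge +1.
Molecular formula: C17H20Cl2FIN3O3+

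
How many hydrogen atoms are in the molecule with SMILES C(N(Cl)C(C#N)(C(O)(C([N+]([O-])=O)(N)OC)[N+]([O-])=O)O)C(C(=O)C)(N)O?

Hydrogens are implicit in SMILES; fill each atom to its normal valence:
  6 × C: no H
  4 × O: no H
  3 × O: 1 H each → 3
  2 × C: 3 H each → 6
  2 × N: 2 H each → 4
  2 × N (charge +1): no H
  2 × N: no H
  2 × O (charge -1): no H
  1 × C: 2 H
  1 × Cl: no H
  Total hydrogens = 15.

15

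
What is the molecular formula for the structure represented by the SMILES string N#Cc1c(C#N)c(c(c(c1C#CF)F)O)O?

Heavy atoms from the SMILES: 10 C, 2 F, 2 N, 2 O.
Implicit hydrogens by atom environment:
  6 × C (aromatic): no H
  4 × C: no H
  2 × F: no H
  2 × N: no H
  2 × O: 1 H each → 2
  Total hydrogens = 2.
Molecular formula: C10H2F2N2O2

C10H2F2N2O2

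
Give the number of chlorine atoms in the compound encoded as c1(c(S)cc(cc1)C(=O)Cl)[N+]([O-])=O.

The symbol for chlorine appears 1 time in the SMILES.

1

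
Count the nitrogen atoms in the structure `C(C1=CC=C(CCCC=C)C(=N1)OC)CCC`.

1

The symbol for nitrogen appears 1 time in the SMILES.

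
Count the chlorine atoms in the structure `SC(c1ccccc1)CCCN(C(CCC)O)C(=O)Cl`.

1

The symbol for chlorine appears 1 time in the SMILES.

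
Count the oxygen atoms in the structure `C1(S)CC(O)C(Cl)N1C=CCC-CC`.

The symbol for oxygen appears 1 time in the SMILES.

1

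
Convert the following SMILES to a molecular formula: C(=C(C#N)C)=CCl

Heavy atoms from the SMILES: 5 C, 1 Cl, 1 N.
Implicit hydrogens by atom environment:
  3 × C: no H
  1 × C: 3 H
  1 × C: 1 H
  1 × Cl: no H
  1 × N: no H
  Total hydrogens = 4.
Molecular formula: C5H4ClN

C5H4ClN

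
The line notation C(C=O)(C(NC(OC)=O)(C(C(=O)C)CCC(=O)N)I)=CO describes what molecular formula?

C12H17IN2O6

Heavy atoms from the SMILES: 12 C, 1 I, 2 N, 6 O.
Implicit hydrogens by atom environment:
  5 × C: no H
  5 × O: no H
  3 × C: 1 H each → 3
  2 × C: 3 H each → 6
  2 × C: 2 H each → 4
  1 × I: no H
  1 × N: 2 H
  1 × N: 1 H
  1 × O: 1 H
  Total hydrogens = 17.
Molecular formula: C12H17IN2O6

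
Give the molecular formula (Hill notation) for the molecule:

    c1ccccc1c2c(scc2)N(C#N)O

C11H8N2OS

Heavy atoms from the SMILES: 11 C, 2 N, 1 O, 1 S.
Implicit hydrogens by atom environment:
  7 × C (aromatic): 1 H each → 7
  3 × C (aromatic): no H
  2 × N: no H
  1 × C: no H
  1 × O: 1 H
  1 × S (aromatic): no H
  Total hydrogens = 8.
Molecular formula: C11H8N2OS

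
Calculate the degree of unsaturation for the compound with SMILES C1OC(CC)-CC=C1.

Molecular formula from the SMILES: C7H12O.
DoU = (2C + 2 + N − H − X)/2 = (2·7 + 2 + 0 − 12 − 0)/2 = 4/2 = 2.
(Structurally: 1 ring(s) + 1 π bond(s) = 2.)

2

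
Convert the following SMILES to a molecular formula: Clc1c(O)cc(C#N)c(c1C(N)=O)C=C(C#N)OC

C12H8ClN3O3

Heavy atoms from the SMILES: 12 C, 1 Cl, 3 N, 3 O.
Implicit hydrogens by atom environment:
  5 × C (aromatic): no H
  4 × C: no H
  2 × N: no H
  2 × O: no H
  1 × C: 3 H
  1 × C (aromatic): 1 H
  1 × C: 1 H
  1 × Cl: no H
  1 × N: 2 H
  1 × O: 1 H
  Total hydrogens = 8.
Molecular formula: C12H8ClN3O3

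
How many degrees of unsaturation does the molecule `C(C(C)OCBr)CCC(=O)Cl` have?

1

Molecular formula from the SMILES: C7H12BrClO2.
DoU = (2C + 2 + N − H − X)/2 = (2·7 + 2 + 0 − 12 − 2)/2 = 2/2 = 1.
(Structurally: 0 ring(s) + 1 π bond(s) = 1.)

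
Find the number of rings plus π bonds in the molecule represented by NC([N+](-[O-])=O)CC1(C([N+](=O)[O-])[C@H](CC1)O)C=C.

Molecular formula from the SMILES: C9H15N3O5.
DoU = (2C + 2 + N − H − X)/2 = (2·9 + 2 + 3 − 15 − 0)/2 = 8/2 = 4.
(Structurally: 1 ring(s) + 3 π bond(s) = 4.)

4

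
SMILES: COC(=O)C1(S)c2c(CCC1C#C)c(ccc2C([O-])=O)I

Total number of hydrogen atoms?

Hydrogens are implicit in SMILES; fill each atom to its normal valence:
  4 × C (aromatic): no H
  4 × C: no H
  3 × O: no H
  2 × C: 2 H each → 4
  2 × C (aromatic): 1 H each → 2
  2 × C: 1 H each → 2
  1 × C: 3 H
  1 × I: no H
  1 × O (charge -1): no H
  1 × S: 1 H
  Total hydrogens = 12.

12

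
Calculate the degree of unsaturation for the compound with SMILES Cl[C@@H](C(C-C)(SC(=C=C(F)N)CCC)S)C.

2

Molecular formula from the SMILES: C11H19ClFNS2.
DoU = (2C + 2 + N − H − X)/2 = (2·11 + 2 + 1 − 19 − 2)/2 = 4/2 = 2.
(Structurally: 0 ring(s) + 2 π bond(s) = 2.)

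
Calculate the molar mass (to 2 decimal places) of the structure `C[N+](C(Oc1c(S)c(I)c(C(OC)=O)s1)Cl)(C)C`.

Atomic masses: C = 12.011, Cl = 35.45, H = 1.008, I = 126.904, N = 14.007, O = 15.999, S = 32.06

422.70

Molecular formula: C10H14ClINO3S2+.
M = 10×12.011 + 1×35.45 + 14×1.008 + 1×126.904 + 1×14.007 + 3×15.999 + 2×32.06 = 422.70 g/mol.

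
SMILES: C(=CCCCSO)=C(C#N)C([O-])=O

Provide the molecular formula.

C8H8NO3S-

Heavy atoms from the SMILES: 8 C, 1 N, 3 O, 1 S.
Implicit hydrogens by atom environment:
  4 × C: no H
  3 × C: 2 H each → 6
  1 × C: 1 H
  1 × N: no H
  1 × O: 1 H
  1 × O: no H
  1 × O (charge -1): no H
  1 × S: no H
  Total hydrogens = 8.
Net charge -1.
Molecular formula: C8H8NO3S-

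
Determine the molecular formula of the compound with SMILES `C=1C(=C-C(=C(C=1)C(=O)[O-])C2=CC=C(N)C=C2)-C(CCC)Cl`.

Heavy atoms from the SMILES: 17 C, 1 Cl, 1 N, 2 O.
Implicit hydrogens by atom environment:
  7 × C (aromatic): 1 H each → 7
  5 × C (aromatic): no H
  2 × C: 2 H each → 4
  1 × C: 3 H
  1 × C: 1 H
  1 × C: no H
  1 × Cl: no H
  1 × N: 2 H
  1 × O: no H
  1 × O (charge -1): no H
  Total hydrogens = 17.
Net charge -1.
Molecular formula: C17H17ClNO2-

C17H17ClNO2-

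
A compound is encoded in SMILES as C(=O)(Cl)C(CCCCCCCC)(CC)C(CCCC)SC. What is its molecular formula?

C18H35ClOS

Heavy atoms from the SMILES: 18 C, 1 Cl, 1 O, 1 S.
Implicit hydrogens by atom environment:
  11 × C: 2 H each → 22
  4 × C: 3 H each → 12
  2 × C: no H
  1 × C: 1 H
  1 × Cl: no H
  1 × O: no H
  1 × S: no H
  Total hydrogens = 35.
Molecular formula: C18H35ClOS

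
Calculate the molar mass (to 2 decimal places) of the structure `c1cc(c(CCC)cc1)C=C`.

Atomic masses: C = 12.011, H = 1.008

146.23

Molecular formula: C11H14.
M = 11×12.011 + 14×1.008 = 146.23 g/mol.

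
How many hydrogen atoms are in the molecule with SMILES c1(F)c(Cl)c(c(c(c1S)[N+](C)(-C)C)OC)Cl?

Hydrogens are implicit in SMILES; fill each atom to its normal valence:
  6 × C (aromatic): no H
  4 × C: 3 H each → 12
  2 × Cl: no H
  1 × F: no H
  1 × N (charge +1): no H
  1 × O: no H
  1 × S: 1 H
  Total hydrogens = 13.

13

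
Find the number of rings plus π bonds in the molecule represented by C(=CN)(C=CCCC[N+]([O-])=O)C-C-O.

Molecular formula from the SMILES: C9H16N2O3.
DoU = (2C + 2 + N − H − X)/2 = (2·9 + 2 + 2 − 16 − 0)/2 = 6/2 = 3.
(Structurally: 0 ring(s) + 3 π bond(s) = 3.)

3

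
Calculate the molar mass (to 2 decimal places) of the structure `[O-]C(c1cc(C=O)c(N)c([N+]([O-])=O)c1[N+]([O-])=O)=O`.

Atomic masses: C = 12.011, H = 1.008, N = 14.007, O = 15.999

254.13

Molecular formula: C8H4N3O7-.
M = 8×12.011 + 4×1.008 + 3×14.007 + 7×15.999 = 254.13 g/mol.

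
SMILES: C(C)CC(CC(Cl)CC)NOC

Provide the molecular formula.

C9H20ClNO

Heavy atoms from the SMILES: 9 C, 1 Cl, 1 N, 1 O.
Implicit hydrogens by atom environment:
  4 × C: 2 H each → 8
  3 × C: 3 H each → 9
  2 × C: 1 H each → 2
  1 × Cl: no H
  1 × N: 1 H
  1 × O: no H
  Total hydrogens = 20.
Molecular formula: C9H20ClNO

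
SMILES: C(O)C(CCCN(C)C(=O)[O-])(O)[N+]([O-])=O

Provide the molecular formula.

Heavy atoms from the SMILES: 7 C, 2 N, 6 O.
Implicit hydrogens by atom environment:
  4 × C: 2 H each → 8
  2 × C: no H
  2 × O: 1 H each → 2
  2 × O: no H
  2 × O (charge -1): no H
  1 × C: 3 H
  1 × N: no H
  1 × N (charge +1): no H
  Total hydrogens = 13.
Net charge -1.
Molecular formula: C7H13N2O6-

C7H13N2O6-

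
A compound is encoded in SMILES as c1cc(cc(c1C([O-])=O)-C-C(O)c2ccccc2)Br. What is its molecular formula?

Heavy atoms from the SMILES: 1 Br, 15 C, 3 O.
Implicit hydrogens by atom environment:
  8 × C (aromatic): 1 H each → 8
  4 × C (aromatic): no H
  1 × Br: no H
  1 × C: 2 H
  1 × C: 1 H
  1 × C: no H
  1 × O: 1 H
  1 × O: no H
  1 × O (charge -1): no H
  Total hydrogens = 12.
Net charge -1.
Molecular formula: C15H12BrO3-

C15H12BrO3-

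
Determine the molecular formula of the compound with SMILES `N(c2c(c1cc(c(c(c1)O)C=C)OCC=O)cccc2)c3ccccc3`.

Heavy atoms from the SMILES: 22 C, 1 N, 3 O.
Implicit hydrogens by atom environment:
  11 × C (aromatic): 1 H each → 11
  7 × C (aromatic): no H
  2 × C: 2 H each → 4
  2 × C: 1 H each → 2
  2 × O: no H
  1 × N: 1 H
  1 × O: 1 H
  Total hydrogens = 19.
Molecular formula: C22H19NO3

C22H19NO3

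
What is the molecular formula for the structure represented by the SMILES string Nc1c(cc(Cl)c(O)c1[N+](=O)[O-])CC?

Heavy atoms from the SMILES: 8 C, 1 Cl, 2 N, 3 O.
Implicit hydrogens by atom environment:
  5 × C (aromatic): no H
  1 × C: 3 H
  1 × C: 2 H
  1 × C (aromatic): 1 H
  1 × Cl: no H
  1 × N: 2 H
  1 × N (charge +1): no H
  1 × O: 1 H
  1 × O: no H
  1 × O (charge -1): no H
  Total hydrogens = 9.
Molecular formula: C8H9ClN2O3

C8H9ClN2O3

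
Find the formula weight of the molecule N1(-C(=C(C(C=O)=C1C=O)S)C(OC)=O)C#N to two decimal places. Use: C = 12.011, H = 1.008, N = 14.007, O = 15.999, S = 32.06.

238.22

Molecular formula: C9H6N2O4S.
M = 9×12.011 + 6×1.008 + 2×14.007 + 4×15.999 + 1×32.06 = 238.22 g/mol.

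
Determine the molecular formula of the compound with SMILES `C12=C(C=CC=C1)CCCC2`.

Heavy atoms from the SMILES: 10 C.
Implicit hydrogens by atom environment:
  4 × C: 2 H each → 8
  4 × C (aromatic): 1 H each → 4
  2 × C (aromatic): no H
  Total hydrogens = 12.
Molecular formula: C10H12

C10H12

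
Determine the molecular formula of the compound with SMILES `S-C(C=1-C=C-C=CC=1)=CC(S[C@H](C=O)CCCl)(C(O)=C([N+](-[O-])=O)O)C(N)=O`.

Heavy atoms from the SMILES: 16 C, 1 Cl, 2 N, 6 O, 2 S.
Implicit hydrogens by atom environment:
  5 × C (aromatic): 1 H each → 5
  5 × C: no H
  3 × C: 1 H each → 3
  3 × O: no H
  2 × C: 2 H each → 4
  2 × O: 1 H each → 2
  1 × C (aromatic): no H
  1 × Cl: no H
  1 × N: 2 H
  1 × N (charge +1): no H
  1 × O (charge -1): no H
  1 × S: 1 H
  1 × S: no H
  Total hydrogens = 17.
Molecular formula: C16H17ClN2O6S2

C16H17ClN2O6S2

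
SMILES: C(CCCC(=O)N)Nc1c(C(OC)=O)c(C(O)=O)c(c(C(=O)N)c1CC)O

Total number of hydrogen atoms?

Hydrogens are implicit in SMILES; fill each atom to its normal valence:
  6 × C (aromatic): no H
  5 × C: 2 H each → 10
  5 × O: no H
  4 × C: no H
  2 × C: 3 H each → 6
  2 × N: 2 H each → 4
  2 × O: 1 H each → 2
  1 × N: 1 H
  Total hydrogens = 23.

23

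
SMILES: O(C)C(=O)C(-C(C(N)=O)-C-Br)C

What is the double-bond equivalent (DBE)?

2

Molecular formula from the SMILES: C7H12BrNO3.
DoU = (2C + 2 + N − H − X)/2 = (2·7 + 2 + 1 − 12 − 1)/2 = 4/2 = 2.
(Structurally: 0 ring(s) + 2 π bond(s) = 2.)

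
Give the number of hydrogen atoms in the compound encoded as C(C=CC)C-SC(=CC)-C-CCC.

Hydrogens are implicit in SMILES; fill each atom to its normal valence:
  5 × C: 2 H each → 10
  3 × C: 3 H each → 9
  3 × C: 1 H each → 3
  1 × C: no H
  1 × S: no H
  Total hydrogens = 22.

22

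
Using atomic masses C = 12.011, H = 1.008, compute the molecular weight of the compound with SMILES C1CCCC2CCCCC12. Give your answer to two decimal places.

138.25

Molecular formula: C10H18.
M = 10×12.011 + 18×1.008 = 138.25 g/mol.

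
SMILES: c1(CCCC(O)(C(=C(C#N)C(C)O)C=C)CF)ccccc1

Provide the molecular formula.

C18H22FNO2

Heavy atoms from the SMILES: 18 C, 1 F, 1 N, 2 O.
Implicit hydrogens by atom environment:
  5 × C: 2 H each → 10
  5 × C (aromatic): 1 H each → 5
  4 × C: no H
  2 × C: 1 H each → 2
  2 × O: 1 H each → 2
  1 × C: 3 H
  1 × C (aromatic): no H
  1 × F: no H
  1 × N: no H
  Total hydrogens = 22.
Molecular formula: C18H22FNO2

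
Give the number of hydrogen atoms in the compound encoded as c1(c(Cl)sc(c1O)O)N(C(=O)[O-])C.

5

Hydrogens are implicit in SMILES; fill each atom to its normal valence:
  4 × C (aromatic): no H
  2 × O: 1 H each → 2
  1 × C: 3 H
  1 × C: no H
  1 × Cl: no H
  1 × N: no H
  1 × O: no H
  1 × O (charge -1): no H
  1 × S (aromatic): no H
  Total hydrogens = 5.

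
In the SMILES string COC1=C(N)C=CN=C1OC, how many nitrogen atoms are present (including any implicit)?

The symbol for nitrogen appears 2 times in the SMILES.

2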